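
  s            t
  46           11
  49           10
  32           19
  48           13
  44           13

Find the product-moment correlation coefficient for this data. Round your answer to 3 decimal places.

-0.946

n = 5, Σs = 219, Σt = 66, Σs² = 9781, Σt² = 920, Σst = 2800
nΣst − ΣsΣt = 14000 − 14454 = -454
nΣs² − (Σs)² = 48905 − 47961 = 944; nΣt² − (Σt)² = 4600 − 4356 = 244
r = -454 / √(944 × 244) = -454 / 479.9333 ≈ -0.946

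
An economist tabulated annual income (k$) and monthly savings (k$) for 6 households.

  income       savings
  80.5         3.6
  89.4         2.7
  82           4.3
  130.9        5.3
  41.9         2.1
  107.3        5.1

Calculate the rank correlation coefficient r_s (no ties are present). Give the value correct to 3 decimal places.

Rank income: 2, 4, 3, 6, 1, 5
Rank savings: 3, 2, 4, 6, 1, 5
d = rank(income) − rank(savings): -1, 2, -1, 0, 0, 0; Σd² = 6
ρ = 1 − 6Σd² / [n(n²−1)] = 1 − 6×6 / (6×35) = 1 − 36/210 ≈ 0.829

0.829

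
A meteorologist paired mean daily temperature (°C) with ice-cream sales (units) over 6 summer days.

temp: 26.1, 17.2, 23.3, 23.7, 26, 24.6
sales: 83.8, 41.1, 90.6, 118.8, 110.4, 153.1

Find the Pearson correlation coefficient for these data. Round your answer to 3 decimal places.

n = 6, Σx = 140.9, Σy = 597.8, Σx² = 3362.79, Σy² = 66661.22, Σxy = 14457.3
nΣxy − ΣxΣy = 86743.8 − 84230.02 = 2513.78
nΣx² − (Σx)² = 20176.74 − 19852.81 = 323.93; nΣy² − (Σy)² = 399967.32 − 357364.84 = 42602.48
r = 2513.78 / √(323.93 × 42602.48) = 2513.78 / 3714.8649 ≈ 0.677

0.677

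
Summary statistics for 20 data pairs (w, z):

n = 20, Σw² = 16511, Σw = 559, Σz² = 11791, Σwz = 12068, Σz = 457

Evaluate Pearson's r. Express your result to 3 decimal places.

r = (nΣwz − ΣwΣz) / √[(nΣw² − (Σw)²)(nΣz² − (Σz)²)]
Numerator: 20×12068 − 559×457 = -14103
Denominator: √[(330220 − 312481)(235820 − 208849)] = √[17739 × 26971] = 21873.2386
r = -14103 / 21873.2386 ≈ -0.645

-0.645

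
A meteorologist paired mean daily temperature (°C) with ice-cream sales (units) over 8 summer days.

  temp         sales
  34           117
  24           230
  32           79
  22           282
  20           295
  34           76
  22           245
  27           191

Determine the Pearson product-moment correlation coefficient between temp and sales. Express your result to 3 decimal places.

n = 8, Σx = 215, Σy = 1515, Σx² = 6009, Σy² = 341661, Σxy = 37261
nΣxy − ΣxΣy = 298088 − 325725 = -27637
nΣx² − (Σx)² = 48072 − 46225 = 1847; nΣy² − (Σy)² = 2733288 − 2295225 = 438063
r = -27637 / √(1847 × 438063) = -27637 / 28444.7247 ≈ -0.972

-0.972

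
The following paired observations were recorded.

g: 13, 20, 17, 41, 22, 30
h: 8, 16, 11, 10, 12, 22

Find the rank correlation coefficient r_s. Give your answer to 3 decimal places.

Rank g: 1, 3, 2, 6, 4, 5
Rank h: 1, 5, 3, 2, 4, 6
d = rank(g) − rank(h): 0, -2, -1, 4, 0, -1; Σd² = 22
ρ = 1 − 6Σd² / [n(n²−1)] = 1 − 6×22 / (6×35) = 1 − 132/210 ≈ 0.371

0.371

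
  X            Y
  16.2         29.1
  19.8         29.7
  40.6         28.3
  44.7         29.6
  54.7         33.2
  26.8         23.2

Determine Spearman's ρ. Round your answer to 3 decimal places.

Rank X: 1, 2, 4, 5, 6, 3
Rank Y: 3, 5, 2, 4, 6, 1
d = rank(X) − rank(Y): -2, -3, 2, 1, 0, 2; Σd² = 22
ρ = 1 − 6Σd² / [n(n²−1)] = 1 − 6×22 / (6×35) = 1 − 132/210 ≈ 0.371

0.371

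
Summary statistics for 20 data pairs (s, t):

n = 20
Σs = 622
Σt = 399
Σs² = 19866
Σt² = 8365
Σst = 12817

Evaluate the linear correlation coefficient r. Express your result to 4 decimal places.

r = (nΣst − ΣsΣt) / √[(nΣs² − (Σs)²)(nΣt² − (Σt)²)]
Numerator: 20×12817 − 622×399 = 8162
Denominator: √[(397320 − 386884)(167300 − 159201)] = √[10436 × 8099] = 9193.5393
r = 8162 / 9193.5393 ≈ 0.8878

0.8878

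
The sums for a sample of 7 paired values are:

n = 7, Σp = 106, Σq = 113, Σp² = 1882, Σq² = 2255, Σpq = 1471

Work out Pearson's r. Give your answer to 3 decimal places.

r = (nΣpq − ΣpΣq) / √[(nΣp² − (Σp)²)(nΣq² − (Σq)²)]
Numerator: 7×1471 − 106×113 = -1681
Denominator: √[(13174 − 11236)(15785 − 12769)] = √[1938 × 3016] = 2417.6451
r = -1681 / 2417.6451 ≈ -0.695

-0.695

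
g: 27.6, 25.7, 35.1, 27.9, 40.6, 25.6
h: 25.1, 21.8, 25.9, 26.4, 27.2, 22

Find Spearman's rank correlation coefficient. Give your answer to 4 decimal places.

Rank g: 3, 2, 5, 4, 6, 1
Rank h: 3, 1, 4, 5, 6, 2
d = rank(g) − rank(h): 0, 1, 1, -1, 0, -1; Σd² = 4
ρ = 1 − 6Σd² / [n(n²−1)] = 1 − 6×4 / (6×35) = 1 − 24/210 ≈ 0.8857

0.8857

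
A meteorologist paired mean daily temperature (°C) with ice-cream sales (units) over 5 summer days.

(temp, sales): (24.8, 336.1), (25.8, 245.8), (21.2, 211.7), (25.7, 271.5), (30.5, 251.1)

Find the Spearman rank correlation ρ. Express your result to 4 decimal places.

0.1000

Rank temp: 2, 4, 1, 3, 5
Rank sales: 5, 2, 1, 4, 3
d = rank(temp) − rank(sales): -3, 2, 0, -1, 2; Σd² = 18
ρ = 1 − 6Σd² / [n(n²−1)] = 1 − 6×18 / (5×24) = 1 − 108/120 ≈ 0.1000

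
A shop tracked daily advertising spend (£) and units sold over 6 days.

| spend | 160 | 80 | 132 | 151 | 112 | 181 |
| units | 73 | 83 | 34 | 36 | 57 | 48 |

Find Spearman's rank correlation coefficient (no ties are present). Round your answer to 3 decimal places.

Rank spend: 5, 1, 3, 4, 2, 6
Rank units: 5, 6, 1, 2, 4, 3
d = rank(spend) − rank(units): 0, -5, 2, 2, -2, 3; Σd² = 46
ρ = 1 − 6Σd² / [n(n²−1)] = 1 − 6×46 / (6×35) = 1 − 276/210 ≈ -0.314

-0.314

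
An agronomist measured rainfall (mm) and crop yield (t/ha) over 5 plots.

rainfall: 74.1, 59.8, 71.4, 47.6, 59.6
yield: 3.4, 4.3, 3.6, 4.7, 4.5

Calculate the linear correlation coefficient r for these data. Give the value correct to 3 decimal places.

-0.958

n = 5, Σx = 312.5, Σy = 20.5, Σx² = 19982.73, Σy² = 85.35, Σxy = 1258.04
nΣxy − ΣxΣy = 6290.2 − 6406.25 = -116.05
nΣx² − (Σx)² = 99913.65 − 97656.25 = 2257.4; nΣy² − (Σy)² = 426.75 − 420.25 = 6.5
r = -116.05 / √(2257.4 × 6.5) = -116.05 / 121.1326 ≈ -0.958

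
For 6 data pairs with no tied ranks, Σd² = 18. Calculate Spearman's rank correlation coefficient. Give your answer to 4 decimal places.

0.4857

ρ = 1 − 6Σd² / [n(n²−1)] = 1 − 6×18 / (6×35)
  = 1 − 108/210 = 1 − 0.51429 ≈ 0.4857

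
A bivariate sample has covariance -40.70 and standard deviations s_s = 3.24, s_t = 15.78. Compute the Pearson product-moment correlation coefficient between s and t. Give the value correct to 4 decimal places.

-0.7961

r = Cov(s,t) / (s_s · s_t) = -40.70 / (3.24 × 15.78)
  = -40.70 / 51.1272 ≈ -0.7961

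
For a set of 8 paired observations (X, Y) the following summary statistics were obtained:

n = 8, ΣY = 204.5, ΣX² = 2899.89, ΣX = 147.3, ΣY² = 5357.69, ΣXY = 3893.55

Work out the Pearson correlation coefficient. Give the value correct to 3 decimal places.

0.820

r = (nΣXY − ΣXΣY) / √[(nΣX² − (ΣX)²)(nΣY² − (ΣY)²)]
Numerator: 8×3893.55 − 147.3×204.5 = 1025.55
Denominator: √[(23199.12 − 21697.29)(42861.52 − 41820.25)] = √[1501.83 × 1041.27] = 1250.5241
r = 1025.55 / 1250.5241 ≈ 0.820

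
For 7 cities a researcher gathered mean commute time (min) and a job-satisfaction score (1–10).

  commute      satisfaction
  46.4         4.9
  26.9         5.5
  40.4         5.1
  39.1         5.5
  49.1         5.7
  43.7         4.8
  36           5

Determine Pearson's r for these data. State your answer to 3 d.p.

-0.150

n = 7, Σx = 281.6, Σy = 36.5, Σx² = 11654.04, Σy² = 191.05, Σxy = 1466.03
nΣxy − ΣxΣy = 10262.21 − 10278.4 = -16.19
nΣx² − (Σx)² = 81578.28 − 79298.56 = 2279.72; nΣy² − (Σy)² = 1337.35 − 1332.25 = 5.1
r = -16.19 / √(2279.72 × 5.1) = -16.19 / 107.8266 ≈ -0.150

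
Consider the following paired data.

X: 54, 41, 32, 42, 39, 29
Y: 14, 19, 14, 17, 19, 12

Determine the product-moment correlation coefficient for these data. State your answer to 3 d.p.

n = 6, ΣX = 237, ΣY = 95, ΣX² = 9747, ΣY² = 1547, ΣXY = 3786
nΣXY − ΣXΣY = 22716 − 22515 = 201
nΣX² − (ΣX)² = 58482 − 56169 = 2313; nΣY² − (ΣY)² = 9282 − 9025 = 257
r = 201 / √(2313 × 257) = 201 / 771.0000 ≈ 0.261

0.261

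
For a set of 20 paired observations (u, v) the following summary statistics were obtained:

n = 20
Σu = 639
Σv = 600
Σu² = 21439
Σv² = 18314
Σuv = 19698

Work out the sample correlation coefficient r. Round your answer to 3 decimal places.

0.932

r = (nΣuv − ΣuΣv) / √[(nΣu² − (Σu)²)(nΣv² − (Σv)²)]
Numerator: 20×19698 − 639×600 = 10560
Denominator: √[(428780 − 408321)(366280 − 360000)] = √[20459 × 6280] = 11335.0130
r = 10560 / 11335.0130 ≈ 0.932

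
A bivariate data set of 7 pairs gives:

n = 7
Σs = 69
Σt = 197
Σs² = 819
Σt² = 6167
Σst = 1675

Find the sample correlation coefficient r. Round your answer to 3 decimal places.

-0.907

r = (nΣst − ΣsΣt) / √[(nΣs² − (Σs)²)(nΣt² − (Σt)²)]
Numerator: 7×1675 − 69×197 = -1868
Denominator: √[(5733 − 4761)(43169 − 38809)] = √[972 × 4360] = 2058.6209
r = -1868 / 2058.6209 ≈ -0.907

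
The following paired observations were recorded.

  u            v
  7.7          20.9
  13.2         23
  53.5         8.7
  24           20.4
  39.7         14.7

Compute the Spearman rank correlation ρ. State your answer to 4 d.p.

Rank u: 1, 2, 5, 3, 4
Rank v: 4, 5, 1, 3, 2
d = rank(u) − rank(v): -3, -3, 4, 0, 2; Σd² = 38
ρ = 1 − 6Σd² / [n(n²−1)] = 1 − 6×38 / (5×24) = 1 − 228/120 ≈ -0.9000

-0.9000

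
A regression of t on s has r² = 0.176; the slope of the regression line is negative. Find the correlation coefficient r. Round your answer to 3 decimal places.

-0.420

|r| = √0.176 = 0.420
The association is negative, so r = −0.420.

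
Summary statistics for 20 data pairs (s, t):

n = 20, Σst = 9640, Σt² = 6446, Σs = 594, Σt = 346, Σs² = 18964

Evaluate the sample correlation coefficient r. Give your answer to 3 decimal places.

-0.816

r = (nΣst − ΣsΣt) / √[(nΣs² − (Σs)²)(nΣt² − (Σt)²)]
Numerator: 20×9640 − 594×346 = -12724
Denominator: √[(379280 − 352836)(128920 − 119716)] = √[26444 × 9204] = 15600.9800
r = -12724 / 15600.9800 ≈ -0.816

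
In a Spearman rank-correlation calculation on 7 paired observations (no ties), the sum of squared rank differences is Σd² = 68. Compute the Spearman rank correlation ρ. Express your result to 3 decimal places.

-0.214

ρ = 1 − 6Σd² / [n(n²−1)] = 1 − 6×68 / (7×48)
  = 1 − 408/336 = 1 − 1.2143 ≈ -0.214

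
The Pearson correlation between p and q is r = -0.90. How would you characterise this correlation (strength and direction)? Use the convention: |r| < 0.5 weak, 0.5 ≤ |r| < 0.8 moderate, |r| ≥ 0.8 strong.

strong negative

r = -0.90 < 0 so the relationship is negative.
|r| = 0.90, which falls in the strong range.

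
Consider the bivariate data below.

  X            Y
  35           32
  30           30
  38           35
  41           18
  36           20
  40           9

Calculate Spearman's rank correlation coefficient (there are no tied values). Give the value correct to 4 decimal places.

Rank X: 2, 1, 4, 6, 3, 5
Rank Y: 5, 4, 6, 2, 3, 1
d = rank(X) − rank(Y): -3, -3, -2, 4, 0, 4; Σd² = 54
ρ = 1 − 6Σd² / [n(n²−1)] = 1 − 6×54 / (6×35) = 1 − 324/210 ≈ -0.5429

-0.5429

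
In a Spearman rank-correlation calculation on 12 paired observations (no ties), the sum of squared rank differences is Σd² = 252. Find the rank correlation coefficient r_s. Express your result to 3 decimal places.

0.119

ρ = 1 − 6Σd² / [n(n²−1)] = 1 − 6×252 / (12×143)
  = 1 − 1512/1716 = 1 − 0.8811 ≈ 0.119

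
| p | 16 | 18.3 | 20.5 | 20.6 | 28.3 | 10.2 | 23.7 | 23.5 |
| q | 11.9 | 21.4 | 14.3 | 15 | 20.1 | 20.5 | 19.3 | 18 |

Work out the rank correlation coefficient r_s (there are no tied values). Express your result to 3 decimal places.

0.024

Rank p: 2, 3, 4, 5, 8, 1, 7, 6
Rank q: 1, 8, 2, 3, 6, 7, 5, 4
d = rank(p) − rank(q): 1, -5, 2, 2, 2, -6, 2, 2; Σd² = 82
ρ = 1 − 6Σd² / [n(n²−1)] = 1 − 6×82 / (8×63) = 1 − 492/504 ≈ 0.024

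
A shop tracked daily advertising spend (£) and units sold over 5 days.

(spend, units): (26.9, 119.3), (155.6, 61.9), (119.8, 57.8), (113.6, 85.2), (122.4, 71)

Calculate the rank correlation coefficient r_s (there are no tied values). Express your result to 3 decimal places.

Rank spend: 1, 5, 3, 2, 4
Rank units: 5, 2, 1, 4, 3
d = rank(spend) − rank(units): -4, 3, 2, -2, 1; Σd² = 34
ρ = 1 − 6Σd² / [n(n²−1)] = 1 − 6×34 / (5×24) = 1 − 204/120 ≈ -0.700

-0.700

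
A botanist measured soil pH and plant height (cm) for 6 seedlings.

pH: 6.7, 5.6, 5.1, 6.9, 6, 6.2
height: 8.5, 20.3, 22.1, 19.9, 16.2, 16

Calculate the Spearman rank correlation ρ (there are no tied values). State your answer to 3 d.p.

Rank pH: 5, 2, 1, 6, 3, 4
Rank height: 1, 5, 6, 4, 3, 2
d = rank(pH) − rank(height): 4, -3, -5, 2, 0, 2; Σd² = 58
ρ = 1 − 6Σd² / [n(n²−1)] = 1 − 6×58 / (6×35) = 1 − 348/210 ≈ -0.657

-0.657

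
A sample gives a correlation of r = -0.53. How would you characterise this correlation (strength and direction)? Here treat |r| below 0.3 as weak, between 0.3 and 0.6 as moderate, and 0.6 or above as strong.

r = -0.53 < 0 so the relationship is negative.
|r| = 0.53, which falls in the moderate range.

moderate negative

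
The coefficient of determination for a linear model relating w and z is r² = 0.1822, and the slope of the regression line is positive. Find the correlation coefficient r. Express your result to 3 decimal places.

|r| = √0.1822 = 0.427
The association is positive, so r = 0.427.

0.427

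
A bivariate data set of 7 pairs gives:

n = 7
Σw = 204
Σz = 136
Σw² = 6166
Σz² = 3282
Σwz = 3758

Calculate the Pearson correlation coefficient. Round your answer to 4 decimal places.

r = (nΣwz − ΣwΣz) / √[(nΣw² − (Σw)²)(nΣz² − (Σz)²)]
Numerator: 7×3758 − 204×136 = -1438
Denominator: √[(43162 − 41616)(22974 − 18496)] = √[1546 × 4478] = 2631.1572
r = -1438 / 2631.1572 ≈ -0.5465

-0.5465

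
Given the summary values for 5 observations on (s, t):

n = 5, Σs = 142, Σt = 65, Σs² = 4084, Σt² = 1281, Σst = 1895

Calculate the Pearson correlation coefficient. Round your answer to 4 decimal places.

r = (nΣst − ΣsΣt) / √[(nΣs² − (Σs)²)(nΣt² − (Σt)²)]
Numerator: 5×1895 − 142×65 = 245
Denominator: √[(20420 − 20164)(6405 − 4225)] = √[256 × 2180] = 747.0475
r = 245 / 747.0475 ≈ 0.3280

0.3280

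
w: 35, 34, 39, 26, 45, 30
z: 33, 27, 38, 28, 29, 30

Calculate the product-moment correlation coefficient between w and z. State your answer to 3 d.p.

0.323

n = 6, Σw = 209, Σz = 185, Σw² = 7503, Σz² = 5787, Σwz = 6488
nΣwz − ΣwΣz = 38928 − 38665 = 263
nΣw² − (Σw)² = 45018 − 43681 = 1337; nΣz² − (Σz)² = 34722 − 34225 = 497
r = 263 / √(1337 × 497) = 263 / 815.1619 ≈ 0.323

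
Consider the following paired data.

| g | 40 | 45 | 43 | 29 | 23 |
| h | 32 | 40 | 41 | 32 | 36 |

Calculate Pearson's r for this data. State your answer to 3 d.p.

n = 5, Σg = 180, Σh = 181, Σg² = 6844, Σh² = 6625, Σgh = 6599
nΣgh − ΣgΣh = 32995 − 32580 = 415
nΣg² − (Σg)² = 34220 − 32400 = 1820; nΣh² − (Σh)² = 33125 − 32761 = 364
r = 415 / √(1820 × 364) = 415 / 813.9287 ≈ 0.510

0.510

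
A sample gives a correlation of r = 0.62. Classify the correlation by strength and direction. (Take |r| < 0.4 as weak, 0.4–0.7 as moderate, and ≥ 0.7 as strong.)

moderate positive

r = 0.62 > 0 so the relationship is positive.
|r| = 0.62, which falls in the moderate range.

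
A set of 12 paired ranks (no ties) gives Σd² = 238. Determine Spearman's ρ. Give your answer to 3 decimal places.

ρ = 1 − 6Σd² / [n(n²−1)] = 1 − 6×238 / (12×143)
  = 1 − 1428/1716 = 1 − 0.8322 ≈ 0.168

0.168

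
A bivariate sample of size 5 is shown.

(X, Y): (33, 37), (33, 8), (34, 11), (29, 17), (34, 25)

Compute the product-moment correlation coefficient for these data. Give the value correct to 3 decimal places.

0.074

n = 5, ΣX = 163, ΣY = 98, ΣX² = 5331, ΣY² = 2468, ΣXY = 3202
nΣXY − ΣXΣY = 16010 − 15974 = 36
nΣX² − (ΣX)² = 26655 − 26569 = 86; nΣY² − (ΣY)² = 12340 − 9604 = 2736
r = 36 / √(86 × 2736) = 36 / 485.0732 ≈ 0.074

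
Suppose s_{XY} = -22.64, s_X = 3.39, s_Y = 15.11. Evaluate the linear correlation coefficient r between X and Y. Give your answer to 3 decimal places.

r = Cov(X,Y) / (s_X · s_Y) = -22.64 / (3.39 × 15.11)
  = -22.64 / 51.2229 ≈ -0.442

-0.442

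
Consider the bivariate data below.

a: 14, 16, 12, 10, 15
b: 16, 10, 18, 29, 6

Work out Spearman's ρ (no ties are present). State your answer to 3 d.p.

-0.900

Rank a: 3, 5, 2, 1, 4
Rank b: 3, 2, 4, 5, 1
d = rank(a) − rank(b): 0, 3, -2, -4, 3; Σd² = 38
ρ = 1 − 6Σd² / [n(n²−1)] = 1 − 6×38 / (5×24) = 1 − 228/120 ≈ -0.900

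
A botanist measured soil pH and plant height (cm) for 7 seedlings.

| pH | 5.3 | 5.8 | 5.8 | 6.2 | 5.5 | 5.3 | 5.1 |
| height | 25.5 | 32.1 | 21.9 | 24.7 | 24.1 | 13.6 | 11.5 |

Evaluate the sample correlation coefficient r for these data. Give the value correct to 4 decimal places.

0.6175

n = 7, Σx = 39, Σy = 153.4, Σx² = 218.16, Σy² = 3668.38, Σxy = 864.77
nΣxy − ΣxΣy = 6053.39 − 5982.6 = 70.79
nΣx² − (Σx)² = 1527.12 − 1521 = 6.12; nΣy² − (Σy)² = 25678.66 − 23531.56 = 2147.1
r = 70.79 / √(6.12 × 2147.1) = 70.79 / 114.6309 ≈ 0.6175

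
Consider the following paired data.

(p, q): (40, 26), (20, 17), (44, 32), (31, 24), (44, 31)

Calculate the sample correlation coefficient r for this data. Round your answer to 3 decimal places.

n = 5, Σp = 179, Σq = 130, Σp² = 6833, Σq² = 3526, Σpq = 4896
nΣpq − ΣpΣq = 24480 − 23270 = 1210
nΣp² − (Σp)² = 34165 − 32041 = 2124; nΣq² − (Σq)² = 17630 − 16900 = 730
r = 1210 / √(2124 × 730) = 1210 / 1245.1988 ≈ 0.972

0.972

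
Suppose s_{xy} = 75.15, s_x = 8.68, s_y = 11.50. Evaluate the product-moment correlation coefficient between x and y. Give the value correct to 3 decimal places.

r = Cov(x,y) / (s_x · s_y) = 75.15 / (8.68 × 11.50)
  = 75.15 / 99.8200 ≈ 0.753

0.753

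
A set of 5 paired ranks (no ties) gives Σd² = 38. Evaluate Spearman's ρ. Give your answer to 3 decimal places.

ρ = 1 − 6Σd² / [n(n²−1)] = 1 − 6×38 / (5×24)
  = 1 − 228/120 = 1 − 1.9000 ≈ -0.900

-0.900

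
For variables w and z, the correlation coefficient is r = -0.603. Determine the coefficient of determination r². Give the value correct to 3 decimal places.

0.364

r² = (-0.603)² = 0.364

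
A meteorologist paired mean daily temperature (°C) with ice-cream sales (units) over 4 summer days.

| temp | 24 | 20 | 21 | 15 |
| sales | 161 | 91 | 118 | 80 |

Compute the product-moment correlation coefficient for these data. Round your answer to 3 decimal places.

0.894

n = 4, Σx = 80, Σy = 450, Σx² = 1642, Σy² = 54526, Σxy = 9362
nΣxy − ΣxΣy = 37448 − 36000 = 1448
nΣx² − (Σx)² = 6568 − 6400 = 168; nΣy² − (Σy)² = 218104 − 202500 = 15604
r = 1448 / √(168 × 15604) = 1448 / 1619.0960 ≈ 0.894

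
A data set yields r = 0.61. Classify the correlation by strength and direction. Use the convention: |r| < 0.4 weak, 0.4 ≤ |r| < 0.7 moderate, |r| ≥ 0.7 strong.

r = 0.61 > 0 so the relationship is positive.
|r| = 0.61, which falls in the moderate range.

moderate positive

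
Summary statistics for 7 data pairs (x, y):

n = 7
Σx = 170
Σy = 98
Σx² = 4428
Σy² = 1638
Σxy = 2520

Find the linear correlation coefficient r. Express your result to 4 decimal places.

r = (nΣxy − ΣxΣy) / √[(nΣx² − (Σx)²)(nΣy² − (Σy)²)]
Numerator: 7×2520 − 170×98 = 980
Denominator: √[(30996 − 28900)(11466 − 9604)] = √[2096 × 1862] = 1975.5384
r = 980 / 1975.5384 ≈ 0.4961

0.4961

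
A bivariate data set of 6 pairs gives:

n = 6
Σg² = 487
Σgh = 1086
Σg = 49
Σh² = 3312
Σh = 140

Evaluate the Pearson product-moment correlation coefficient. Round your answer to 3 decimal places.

r = (nΣgh − ΣgΣh) / √[(nΣg² − (Σg)²)(nΣh² − (Σh)²)]
Numerator: 6×1086 − 49×140 = -344
Denominator: √[(2922 − 2401)(19872 − 19600)] = √[521 × 272] = 376.4465
r = -344 / 376.4465 ≈ -0.914

-0.914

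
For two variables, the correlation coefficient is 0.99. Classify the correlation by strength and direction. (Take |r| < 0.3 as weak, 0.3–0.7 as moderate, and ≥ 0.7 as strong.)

r = 0.99 > 0 so the relationship is positive.
|r| = 0.99, which falls in the strong range.

strong positive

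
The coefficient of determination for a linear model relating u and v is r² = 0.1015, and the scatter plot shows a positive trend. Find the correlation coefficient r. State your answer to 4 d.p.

|r| = √0.1015 = 0.3186
The association is positive, so r = 0.3186.

0.3186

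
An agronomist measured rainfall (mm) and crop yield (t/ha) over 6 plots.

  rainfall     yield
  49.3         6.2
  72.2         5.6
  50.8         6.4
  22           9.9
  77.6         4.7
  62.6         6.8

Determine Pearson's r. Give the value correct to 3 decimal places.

n = 6, Σx = 334.5, Σy = 39.6, Σx² = 20648.49, Σy² = 277.1, Σxy = 2043.3
nΣxy − ΣxΣy = 12259.8 − 13246.2 = -986.4
nΣx² − (Σx)² = 123890.94 − 111890.25 = 12000.69; nΣy² − (Σy)² = 1662.6 − 1568.16 = 94.44
r = -986.4 / √(12000.69 × 94.44) = -986.4 / 1064.5869 ≈ -0.927

-0.927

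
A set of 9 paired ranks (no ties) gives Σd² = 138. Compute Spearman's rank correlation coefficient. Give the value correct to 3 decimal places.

-0.150

ρ = 1 − 6Σd² / [n(n²−1)] = 1 − 6×138 / (9×80)
  = 1 − 828/720 = 1 − 1.1500 ≈ -0.150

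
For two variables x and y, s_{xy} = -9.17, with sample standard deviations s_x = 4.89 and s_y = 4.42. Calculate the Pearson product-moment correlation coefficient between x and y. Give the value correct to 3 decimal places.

-0.424

r = Cov(x,y) / (s_x · s_y) = -9.17 / (4.89 × 4.42)
  = -9.17 / 21.6138 ≈ -0.424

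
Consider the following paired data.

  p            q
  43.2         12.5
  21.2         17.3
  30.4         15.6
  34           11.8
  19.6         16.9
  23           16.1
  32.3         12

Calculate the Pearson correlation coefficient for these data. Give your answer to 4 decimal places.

-0.8442

n = 7, Σp = 203.7, Σq = 102.2, Σp² = 6352.29, Σq² = 1526.96, Σpq = 2871.34
nΣpq − ΣpΣq = 20099.38 − 20818.14 = -718.76
nΣp² − (Σp)² = 44466.03 − 41493.69 = 2972.34; nΣq² − (Σq)² = 10688.72 − 10444.84 = 243.88
r = -718.76 / √(2972.34 × 243.88) = -718.76 / 851.4072 ≈ -0.8442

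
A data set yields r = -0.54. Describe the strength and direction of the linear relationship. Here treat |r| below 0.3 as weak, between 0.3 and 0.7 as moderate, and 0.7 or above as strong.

moderate negative

r = -0.54 < 0 so the relationship is negative.
|r| = 0.54, which falls in the moderate range.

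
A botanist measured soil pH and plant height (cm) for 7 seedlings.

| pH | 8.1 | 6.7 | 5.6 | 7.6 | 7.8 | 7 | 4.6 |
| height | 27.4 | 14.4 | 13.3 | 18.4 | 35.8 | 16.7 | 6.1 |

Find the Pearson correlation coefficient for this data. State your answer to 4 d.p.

n = 7, Σx = 47.4, Σy = 132.1, Σx² = 330.62, Σy² = 3071.31, Σxy = 956.94
nΣxy − ΣxΣy = 6698.58 − 6261.54 = 437.04
nΣx² − (Σx)² = 2314.34 − 2246.76 = 67.58; nΣy² − (Σy)² = 21499.17 − 17450.41 = 4048.76
r = 437.04 / √(67.58 × 4048.76) = 437.04 / 523.0824 ≈ 0.8355

0.8355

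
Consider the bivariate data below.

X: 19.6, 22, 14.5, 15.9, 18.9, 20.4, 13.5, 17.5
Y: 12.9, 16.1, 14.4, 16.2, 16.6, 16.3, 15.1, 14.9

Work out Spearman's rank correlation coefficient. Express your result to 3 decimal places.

0.262

Rank X: 6, 8, 2, 3, 5, 7, 1, 4
Rank Y: 1, 5, 2, 6, 8, 7, 4, 3
d = rank(X) − rank(Y): 5, 3, 0, -3, -3, 0, -3, 1; Σd² = 62
ρ = 1 − 6Σd² / [n(n²−1)] = 1 − 6×62 / (8×63) = 1 − 372/504 ≈ 0.262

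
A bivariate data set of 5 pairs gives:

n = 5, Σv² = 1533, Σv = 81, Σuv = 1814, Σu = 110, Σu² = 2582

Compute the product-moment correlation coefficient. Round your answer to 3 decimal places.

r = (nΣuv − ΣuΣv) / √[(nΣu² − (Σu)²)(nΣv² − (Σv)²)]
Numerator: 5×1814 − 110×81 = 160
Denominator: √[(12910 − 12100)(7665 − 6561)] = √[810 × 1104] = 945.6426
r = 160 / 945.6426 ≈ 0.169

0.169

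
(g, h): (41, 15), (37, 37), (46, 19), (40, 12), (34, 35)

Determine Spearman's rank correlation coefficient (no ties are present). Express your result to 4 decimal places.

-0.5000

Rank g: 4, 2, 5, 3, 1
Rank h: 2, 5, 3, 1, 4
d = rank(g) − rank(h): 2, -3, 2, 2, -3; Σd² = 30
ρ = 1 − 6Σd² / [n(n²−1)] = 1 − 6×30 / (5×24) = 1 − 180/120 ≈ -0.5000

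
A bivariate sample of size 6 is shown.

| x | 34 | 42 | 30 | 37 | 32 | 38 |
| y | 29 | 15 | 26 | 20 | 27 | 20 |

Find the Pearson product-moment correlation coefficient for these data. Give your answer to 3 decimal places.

-0.886

n = 6, Σx = 213, Σy = 137, Σx² = 7657, Σy² = 3271, Σxy = 4760
nΣxy − ΣxΣy = 28560 − 29181 = -621
nΣx² − (Σx)² = 45942 − 45369 = 573; nΣy² − (Σy)² = 19626 − 18769 = 857
r = -621 / √(573 × 857) = -621 / 700.7574 ≈ -0.886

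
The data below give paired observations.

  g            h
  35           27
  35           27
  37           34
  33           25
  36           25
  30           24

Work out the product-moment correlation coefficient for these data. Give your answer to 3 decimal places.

n = 6, Σg = 206, Σh = 162, Σg² = 7104, Σh² = 4440, Σgh = 5593
nΣgh − ΣgΣh = 33558 − 33372 = 186
nΣg² − (Σg)² = 42624 − 42436 = 188; nΣh² − (Σh)² = 26640 − 26244 = 396
r = 186 / √(188 × 396) = 186 / 272.8516 ≈ 0.682

0.682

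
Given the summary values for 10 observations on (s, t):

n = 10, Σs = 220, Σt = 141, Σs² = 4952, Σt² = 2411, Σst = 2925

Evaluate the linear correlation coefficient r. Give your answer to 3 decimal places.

-0.813

r = (nΣst − ΣsΣt) / √[(nΣs² − (Σs)²)(nΣt² − (Σt)²)]
Numerator: 10×2925 − 220×141 = -1770
Denominator: √[(49520 − 48400)(24110 − 19881)] = √[1120 × 4229] = 2176.3456
r = -1770 / 2176.3456 ≈ -0.813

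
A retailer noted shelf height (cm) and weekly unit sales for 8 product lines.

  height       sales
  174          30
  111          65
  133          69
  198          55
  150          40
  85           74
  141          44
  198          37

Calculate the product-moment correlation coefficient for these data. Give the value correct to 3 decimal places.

n = 8, Σx = 1190, Σy = 414, Σx² = 188300, Σy² = 23292, Σxy = 58322
nΣxy − ΣxΣy = 466576 − 492660 = -26084
nΣx² − (Σx)² = 1506400 − 1416100 = 90300; nΣy² − (Σy)² = 186336 − 171396 = 14940
r = -26084 / √(90300 × 14940) = -26084 / 36729.8516 ≈ -0.710

-0.710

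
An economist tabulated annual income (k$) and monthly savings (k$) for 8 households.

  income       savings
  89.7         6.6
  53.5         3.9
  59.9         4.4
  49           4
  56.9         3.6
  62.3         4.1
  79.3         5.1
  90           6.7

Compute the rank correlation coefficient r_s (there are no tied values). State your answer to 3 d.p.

0.881

Rank income: 7, 2, 4, 1, 3, 5, 6, 8
Rank savings: 7, 2, 5, 3, 1, 4, 6, 8
d = rank(income) − rank(savings): 0, 0, -1, -2, 2, 1, 0, 0; Σd² = 10
ρ = 1 − 6Σd² / [n(n²−1)] = 1 − 6×10 / (8×63) = 1 − 60/504 ≈ 0.881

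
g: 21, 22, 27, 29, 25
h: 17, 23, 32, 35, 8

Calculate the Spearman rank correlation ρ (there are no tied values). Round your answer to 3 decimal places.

Rank g: 1, 2, 4, 5, 3
Rank h: 2, 3, 4, 5, 1
d = rank(g) − rank(h): -1, -1, 0, 0, 2; Σd² = 6
ρ = 1 − 6Σd² / [n(n²−1)] = 1 − 6×6 / (5×24) = 1 − 36/120 ≈ 0.700

0.700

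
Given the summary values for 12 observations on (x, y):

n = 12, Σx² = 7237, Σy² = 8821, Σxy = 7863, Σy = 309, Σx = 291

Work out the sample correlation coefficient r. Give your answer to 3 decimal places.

r = (nΣxy − ΣxΣy) / √[(nΣx² − (Σx)²)(nΣy² − (Σy)²)]
Numerator: 12×7863 − 291×309 = 4437
Denominator: √[(86844 − 84681)(105852 − 95481)] = √[2163 × 10371] = 4736.2932
r = 4437 / 4736.2932 ≈ 0.937

0.937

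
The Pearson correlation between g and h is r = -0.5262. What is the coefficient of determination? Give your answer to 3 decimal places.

0.277

r² = (-0.5262)² = 0.277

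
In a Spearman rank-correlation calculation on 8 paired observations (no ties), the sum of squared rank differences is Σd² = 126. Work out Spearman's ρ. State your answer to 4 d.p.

ρ = 1 − 6Σd² / [n(n²−1)] = 1 − 6×126 / (8×63)
  = 1 − 756/504 = 1 − 1.50000 ≈ -0.5000

-0.5000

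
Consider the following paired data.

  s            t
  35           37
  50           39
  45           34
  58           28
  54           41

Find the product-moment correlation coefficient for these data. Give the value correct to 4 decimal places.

n = 5, Σs = 242, Σt = 179, Σs² = 12030, Σt² = 6511, Σst = 8613
nΣst − ΣsΣt = 43065 − 43318 = -253
nΣs² − (Σs)² = 60150 − 58564 = 1586; nΣt² − (Σt)² = 32555 − 32041 = 514
r = -253 / √(1586 × 514) = -253 / 902.8865 ≈ -0.2802

-0.2802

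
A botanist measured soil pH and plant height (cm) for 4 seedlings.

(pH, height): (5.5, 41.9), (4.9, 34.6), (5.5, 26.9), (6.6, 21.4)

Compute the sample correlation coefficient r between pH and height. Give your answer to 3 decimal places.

n = 4, Σx = 22.5, Σy = 124.8, Σx² = 128.07, Σy² = 4134.34, Σxy = 689.18
nΣxy − ΣxΣy = 2756.72 − 2808 = -51.28
nΣx² − (Σx)² = 512.28 − 506.25 = 6.03; nΣy² − (Σy)² = 16537.36 − 15575.04 = 962.32
r = -51.28 / √(6.03 × 962.32) = -51.28 / 76.1760 ≈ -0.673

-0.673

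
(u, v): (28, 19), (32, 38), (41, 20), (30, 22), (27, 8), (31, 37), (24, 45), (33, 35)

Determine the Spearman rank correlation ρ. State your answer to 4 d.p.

Rank u: 3, 6, 8, 4, 2, 5, 1, 7
Rank v: 2, 7, 3, 4, 1, 6, 8, 5
d = rank(u) − rank(v): 1, -1, 5, 0, 1, -1, -7, 2; Σd² = 82
ρ = 1 − 6Σd² / [n(n²−1)] = 1 − 6×82 / (8×63) = 1 − 492/504 ≈ 0.0238

0.0238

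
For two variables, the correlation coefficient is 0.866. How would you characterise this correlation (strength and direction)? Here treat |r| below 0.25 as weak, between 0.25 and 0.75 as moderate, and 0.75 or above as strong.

strong positive

r = 0.866 > 0 so the relationship is positive.
|r| = 0.866, which falls in the strong range.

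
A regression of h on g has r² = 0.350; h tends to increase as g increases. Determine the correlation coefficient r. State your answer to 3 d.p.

|r| = √0.350 = 0.592
The association is positive, so r = 0.592.

0.592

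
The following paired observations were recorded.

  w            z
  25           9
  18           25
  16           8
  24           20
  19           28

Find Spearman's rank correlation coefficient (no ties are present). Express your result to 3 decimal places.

0.100

Rank w: 5, 2, 1, 4, 3
Rank z: 2, 4, 1, 3, 5
d = rank(w) − rank(z): 3, -2, 0, 1, -2; Σd² = 18
ρ = 1 − 6Σd² / [n(n²−1)] = 1 − 6×18 / (5×24) = 1 − 108/120 ≈ 0.100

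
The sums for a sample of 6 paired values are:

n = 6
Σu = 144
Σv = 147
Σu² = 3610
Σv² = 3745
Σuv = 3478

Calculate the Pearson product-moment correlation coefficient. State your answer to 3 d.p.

-0.336

r = (nΣuv − ΣuΣv) / √[(nΣu² − (Σu)²)(nΣv² − (Σv)²)]
Numerator: 6×3478 − 144×147 = -300
Denominator: √[(21660 − 20736)(22470 − 21609)] = √[924 × 861] = 891.9439
r = -300 / 891.9439 ≈ -0.336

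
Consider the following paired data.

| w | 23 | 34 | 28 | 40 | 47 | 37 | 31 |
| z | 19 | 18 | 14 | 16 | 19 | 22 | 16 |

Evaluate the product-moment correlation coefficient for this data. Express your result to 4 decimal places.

0.2598

n = 7, Σw = 240, Σz = 124, Σw² = 8608, Σz² = 2238, Σwz = 4284
nΣwz − ΣwΣz = 29988 − 29760 = 228
nΣw² − (Σw)² = 60256 − 57600 = 2656; nΣz² − (Σz)² = 15666 − 15376 = 290
r = 228 / √(2656 × 290) = 228 / 877.6332 ≈ 0.2598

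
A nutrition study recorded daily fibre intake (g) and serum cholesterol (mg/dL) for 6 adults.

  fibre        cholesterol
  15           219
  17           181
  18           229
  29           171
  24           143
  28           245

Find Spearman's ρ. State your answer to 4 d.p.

Rank fibre: 1, 2, 3, 6, 4, 5
Rank cholesterol: 4, 3, 5, 2, 1, 6
d = rank(fibre) − rank(cholesterol): -3, -1, -2, 4, 3, -1; Σd² = 40
ρ = 1 − 6Σd² / [n(n²−1)] = 1 − 6×40 / (6×35) = 1 − 240/210 ≈ -0.1429

-0.1429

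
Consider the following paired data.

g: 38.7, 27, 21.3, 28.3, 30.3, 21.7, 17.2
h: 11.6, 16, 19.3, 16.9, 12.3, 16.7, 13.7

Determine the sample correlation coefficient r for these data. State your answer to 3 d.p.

n = 7, Σg = 184.5, Σh = 106.5, Σg² = 5166.09, Σh² = 1666.53, Σgh = 2741
nΣgh − ΣgΣh = 19187 − 19649.25 = -462.25
nΣg² − (Σg)² = 36162.63 − 34040.25 = 2122.38; nΣh² − (Σh)² = 11665.71 − 11342.25 = 323.46
r = -462.25 / √(2122.38 × 323.46) = -462.25 / 828.5560 ≈ -0.558

-0.558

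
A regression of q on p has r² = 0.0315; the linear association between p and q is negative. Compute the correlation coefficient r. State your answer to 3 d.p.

-0.177

|r| = √0.0315 = 0.177
The association is negative, so r = −0.177.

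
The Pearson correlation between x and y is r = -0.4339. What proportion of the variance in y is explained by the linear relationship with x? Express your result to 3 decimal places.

0.188

r² = (-0.4339)² = 0.188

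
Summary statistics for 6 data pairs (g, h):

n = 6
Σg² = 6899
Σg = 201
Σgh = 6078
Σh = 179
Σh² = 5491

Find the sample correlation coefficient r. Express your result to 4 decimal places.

0.5158

r = (nΣgh − ΣgΣh) / √[(nΣg² − (Σg)²)(nΣh² − (Σh)²)]
Numerator: 6×6078 − 201×179 = 489
Denominator: √[(41394 − 40401)(32946 − 32041)] = √[993 × 905] = 947.9794
r = 489 / 947.9794 ≈ 0.5158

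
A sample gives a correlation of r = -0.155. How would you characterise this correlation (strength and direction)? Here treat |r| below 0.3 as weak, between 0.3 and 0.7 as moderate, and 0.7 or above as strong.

weak negative

r = -0.155 < 0 so the relationship is negative.
|r| = 0.155, which falls in the weak range.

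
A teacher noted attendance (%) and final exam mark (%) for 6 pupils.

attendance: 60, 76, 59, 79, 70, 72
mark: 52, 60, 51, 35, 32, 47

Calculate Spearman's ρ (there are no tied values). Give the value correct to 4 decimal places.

-0.1429

Rank attendance: 2, 5, 1, 6, 3, 4
Rank mark: 5, 6, 4, 2, 1, 3
d = rank(attendance) − rank(mark): -3, -1, -3, 4, 2, 1; Σd² = 40
ρ = 1 − 6Σd² / [n(n²−1)] = 1 − 6×40 / (6×35) = 1 − 240/210 ≈ -0.1429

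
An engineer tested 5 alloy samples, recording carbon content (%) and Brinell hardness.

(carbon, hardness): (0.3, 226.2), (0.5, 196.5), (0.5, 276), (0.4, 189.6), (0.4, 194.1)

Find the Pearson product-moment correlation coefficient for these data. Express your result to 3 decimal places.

0.246

n = 5, Σx = 2.1, Σy = 1082.4, Σx² = 0.91, Σy² = 239577.66, Σxy = 457.59
nΣxy − ΣxΣy = 2287.95 − 2273.04 = 14.91
nΣx² − (Σx)² = 4.55 − 4.41 = 0.14; nΣy² − (Σy)² = 1197888.3 − 1171589.76 = 26298.54
r = 14.91 / √(0.14 × 26298.54) = 14.91 / 60.6778 ≈ 0.246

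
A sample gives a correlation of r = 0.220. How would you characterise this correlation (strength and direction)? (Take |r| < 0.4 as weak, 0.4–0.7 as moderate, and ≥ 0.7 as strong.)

weak positive

r = 0.220 > 0 so the relationship is positive.
|r| = 0.220, which falls in the weak range.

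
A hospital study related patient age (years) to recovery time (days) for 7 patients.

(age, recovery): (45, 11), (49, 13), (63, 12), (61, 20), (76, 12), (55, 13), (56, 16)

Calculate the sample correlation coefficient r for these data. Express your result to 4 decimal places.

0.0986

n = 7, Σx = 405, Σy = 97, Σx² = 24053, Σy² = 1403, Σxy = 5631
nΣxy − ΣxΣy = 39417 − 39285 = 132
nΣx² − (Σx)² = 168371 − 164025 = 4346; nΣy² − (Σy)² = 9821 − 9409 = 412
r = 132 / √(4346 × 412) = 132 / 1338.1151 ≈ 0.0986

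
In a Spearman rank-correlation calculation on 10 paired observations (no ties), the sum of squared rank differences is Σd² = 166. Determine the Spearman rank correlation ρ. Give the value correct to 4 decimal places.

ρ = 1 − 6Σd² / [n(n²−1)] = 1 − 6×166 / (10×99)
  = 1 − 996/990 = 1 − 1.00606 ≈ -0.0061

-0.0061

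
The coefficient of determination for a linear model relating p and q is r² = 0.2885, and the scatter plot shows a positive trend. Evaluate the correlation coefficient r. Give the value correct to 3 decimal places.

0.537

|r| = √0.2885 = 0.537
The association is positive, so r = 0.537.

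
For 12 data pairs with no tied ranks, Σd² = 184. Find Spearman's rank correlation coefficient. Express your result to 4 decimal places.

ρ = 1 − 6Σd² / [n(n²−1)] = 1 − 6×184 / (12×143)
  = 1 − 1104/1716 = 1 − 0.64336 ≈ 0.3566

0.3566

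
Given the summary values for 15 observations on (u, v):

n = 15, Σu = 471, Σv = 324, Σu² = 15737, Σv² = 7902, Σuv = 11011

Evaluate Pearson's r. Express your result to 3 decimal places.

0.905

r = (nΣuv − ΣuΣv) / √[(nΣu² − (Σu)²)(nΣv² − (Σv)²)]
Numerator: 15×11011 − 471×324 = 12561
Denominator: √[(236055 − 221841)(118530 − 104976)] = √[14214 × 13554] = 13880.0777
r = 12561 / 13880.0777 ≈ 0.905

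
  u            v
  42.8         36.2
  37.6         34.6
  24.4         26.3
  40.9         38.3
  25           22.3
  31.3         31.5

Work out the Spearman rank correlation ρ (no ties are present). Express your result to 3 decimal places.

Rank u: 6, 4, 1, 5, 2, 3
Rank v: 5, 4, 2, 6, 1, 3
d = rank(u) − rank(v): 1, 0, -1, -1, 1, 0; Σd² = 4
ρ = 1 − 6Σd² / [n(n²−1)] = 1 − 6×4 / (6×35) = 1 − 24/210 ≈ 0.886

0.886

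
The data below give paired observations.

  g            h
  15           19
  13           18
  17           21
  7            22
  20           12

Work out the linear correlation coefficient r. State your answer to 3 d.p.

-0.718

n = 5, Σg = 72, Σh = 92, Σg² = 1132, Σh² = 1754, Σgh = 1270
nΣgh − ΣgΣh = 6350 − 6624 = -274
nΣg² − (Σg)² = 5660 − 5184 = 476; nΣh² − (Σh)² = 8770 − 8464 = 306
r = -274 / √(476 × 306) = -274 / 381.6491 ≈ -0.718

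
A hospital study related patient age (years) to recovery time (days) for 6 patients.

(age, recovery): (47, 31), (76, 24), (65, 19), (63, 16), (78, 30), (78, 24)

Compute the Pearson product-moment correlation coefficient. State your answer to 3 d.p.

-0.089

n = 6, Σx = 407, Σy = 144, Σx² = 28347, Σy² = 3630, Σxy = 9736
nΣxy − ΣxΣy = 58416 − 58608 = -192
nΣx² − (Σx)² = 170082 − 165649 = 4433; nΣy² − (Σy)² = 21780 − 20736 = 1044
r = -192 / √(4433 × 1044) = -192 / 2151.2908 ≈ -0.089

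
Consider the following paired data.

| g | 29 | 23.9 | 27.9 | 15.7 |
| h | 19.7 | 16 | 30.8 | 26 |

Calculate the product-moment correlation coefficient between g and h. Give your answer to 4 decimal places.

-0.0870

n = 4, Σg = 96.5, Σh = 92.5, Σg² = 2437.11, Σh² = 2268.73, Σgh = 2221.22
nΣgh − ΣgΣh = 8884.88 − 8926.25 = -41.37
nΣg² − (Σg)² = 9748.44 − 9312.25 = 436.19; nΣh² − (Σh)² = 9074.92 − 8556.25 = 518.67
r = -41.37 / √(436.19 × 518.67) = -41.37 / 475.6455 ≈ -0.0870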